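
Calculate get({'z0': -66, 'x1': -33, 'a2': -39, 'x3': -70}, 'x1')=-33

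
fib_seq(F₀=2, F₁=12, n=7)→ [2, 12, 14, 26, 40, 66, 106]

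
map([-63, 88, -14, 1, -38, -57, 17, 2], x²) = [3969, 7744, 196, 1, 1444, 3249, 289, 4]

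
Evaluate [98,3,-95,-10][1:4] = [3, -95, -10]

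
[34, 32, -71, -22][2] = -71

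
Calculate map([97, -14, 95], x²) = [9409, 196, 9025]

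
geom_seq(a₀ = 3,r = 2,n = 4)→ [3, 6, 12, 24]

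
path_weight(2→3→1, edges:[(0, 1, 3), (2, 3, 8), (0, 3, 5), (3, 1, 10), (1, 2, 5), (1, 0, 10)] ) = w(2→3)=8 + w(3→1)=10
= 18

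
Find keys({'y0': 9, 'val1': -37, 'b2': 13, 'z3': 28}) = ['y0', 'val1', 'b2', 'z3']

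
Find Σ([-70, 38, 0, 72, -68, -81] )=(-70) + 38 + 0 + 72 + (-68) + (-81)
= -109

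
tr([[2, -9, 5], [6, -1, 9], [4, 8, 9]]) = 10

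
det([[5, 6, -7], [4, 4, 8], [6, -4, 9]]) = (1)*(5)*det([[4, 8], [-4, 9]]) + (-1)*(6)*det([[4, 8], [6, 9]]) + (1)*(-7)*det([[4, 4], [6, -4]])
= 340 + 72 + 280
= 692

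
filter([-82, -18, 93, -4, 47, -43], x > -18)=keep x where x > -18: -82✗, -18✗, 93✓, -4✓, 47✓, -43✗
= [93, -4, 47]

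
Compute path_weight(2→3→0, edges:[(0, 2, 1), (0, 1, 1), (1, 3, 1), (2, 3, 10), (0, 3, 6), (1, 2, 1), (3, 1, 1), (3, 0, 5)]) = 15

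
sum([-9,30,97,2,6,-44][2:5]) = slice → [97, 2, 6]
97 + 2 + 6
= 105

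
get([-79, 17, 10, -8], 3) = -8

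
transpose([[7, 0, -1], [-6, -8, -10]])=[[7, -6], [0, -8], [-1, -10]]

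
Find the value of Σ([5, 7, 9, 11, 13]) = 5 + 7 + 9 + 11 + 13
= 45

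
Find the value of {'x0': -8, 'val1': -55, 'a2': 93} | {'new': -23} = {'x0': -8, 'val1': -55, 'a2': 93, 'new': -23}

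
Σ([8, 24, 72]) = 104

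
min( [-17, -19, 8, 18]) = -19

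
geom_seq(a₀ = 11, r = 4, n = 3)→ a_0 = 11*4^0 = 11
a_1 = 11*4^1 = 44
a_2 = 11*4^2 = 176
= [11, 44, 176]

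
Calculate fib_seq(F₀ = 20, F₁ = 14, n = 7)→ F_2 = F_1 + F_0 = 34
F_3 = F_2 + F_1 = 48
F_4 = F_3 + F_2 = 82
...
= [20, 14, 34, 48, 82, 130, 212]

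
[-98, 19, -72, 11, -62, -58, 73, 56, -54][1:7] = [19, -72, 11, -62, -58, 73]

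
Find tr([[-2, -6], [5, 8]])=6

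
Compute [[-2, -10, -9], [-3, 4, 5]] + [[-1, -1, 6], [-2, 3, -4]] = [[-3, -11, -3], [-5, 7, 1]]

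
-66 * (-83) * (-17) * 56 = -5215056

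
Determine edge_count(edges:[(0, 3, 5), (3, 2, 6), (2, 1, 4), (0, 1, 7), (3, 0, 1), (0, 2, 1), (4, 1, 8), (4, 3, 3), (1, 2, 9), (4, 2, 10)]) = 10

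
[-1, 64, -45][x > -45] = keep x where x > -45: -1✓, 64✓, -45✗
= [-1, 64]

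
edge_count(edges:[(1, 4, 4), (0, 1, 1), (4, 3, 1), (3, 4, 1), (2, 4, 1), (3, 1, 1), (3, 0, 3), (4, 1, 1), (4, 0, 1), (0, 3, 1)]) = 10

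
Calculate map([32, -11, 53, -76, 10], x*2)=[64, -22, 106, -152, 20]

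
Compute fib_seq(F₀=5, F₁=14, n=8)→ [5, 14, 19, 33, 52, 85, 137, 222]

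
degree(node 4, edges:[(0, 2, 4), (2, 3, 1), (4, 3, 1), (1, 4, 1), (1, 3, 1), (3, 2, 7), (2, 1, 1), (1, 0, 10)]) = 2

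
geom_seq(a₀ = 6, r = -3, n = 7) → [6, -18, 54, -162, 486, -1458, 4374]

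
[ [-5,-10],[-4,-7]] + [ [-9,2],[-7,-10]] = [[-14, -8], [-11, -17]]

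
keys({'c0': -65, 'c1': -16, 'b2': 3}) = ['c0', 'c1', 'b2']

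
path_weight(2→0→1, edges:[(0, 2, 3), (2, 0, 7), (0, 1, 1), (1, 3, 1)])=w(2→0)=7 + w(0→1)=1
= 8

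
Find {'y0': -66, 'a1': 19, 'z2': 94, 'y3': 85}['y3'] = 85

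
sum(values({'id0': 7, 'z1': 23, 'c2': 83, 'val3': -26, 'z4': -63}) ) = 24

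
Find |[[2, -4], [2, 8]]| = (2)*(8) - (-4)*(2)
= 24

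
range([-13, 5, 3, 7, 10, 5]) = 23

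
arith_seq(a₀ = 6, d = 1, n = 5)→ a_0 = 6 + 0*1 = 6
a_1 = 6 + 1*1 = 7
a_2 = 6 + 2*1 = 8
...
= [6, 7, 8, 9, 10]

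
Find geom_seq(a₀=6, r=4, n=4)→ [6, 24, 96, 384]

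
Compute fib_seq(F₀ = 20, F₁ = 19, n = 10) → [20, 19, 39, 58, 97, 155, 252, 407, 659, 1066]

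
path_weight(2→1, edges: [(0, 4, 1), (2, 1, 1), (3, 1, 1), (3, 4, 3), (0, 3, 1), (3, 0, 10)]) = 1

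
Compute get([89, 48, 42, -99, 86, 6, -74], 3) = -99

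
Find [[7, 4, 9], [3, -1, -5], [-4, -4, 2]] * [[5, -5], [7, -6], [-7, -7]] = C[0][0] = (7)*(5) + (4)*(7) + (9)*(-7) = 0
C[0][1] = (7)*(-5) + (4)*(-6) + (9)*(-7) = -122
C[1][0] = (3)*(5) + (-1)*(7) + (-5)*(-7) = 43
C[1][1] = (3)*(-5) + (-1)*(-6) + (-5)*(-7) = 26
C[2][0] = (-4)*(5) + (-4)*(7) + (2)*(-7) = -62
C[2][1] = (-4)*(-5) + (-4)*(-6) + (2)*(-7) = 30
= [[0, -122], [43, 26], [-62, 30]]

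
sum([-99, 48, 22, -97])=-126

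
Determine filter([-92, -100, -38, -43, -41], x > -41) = [-38]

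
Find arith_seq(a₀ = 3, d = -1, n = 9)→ a_0 = 3 + 0*-1 = 3
a_1 = 3 + 1*-1 = 2
a_2 = 3 + 2*-1 = 1
...
= [3, 2, 1, 0, -1, -2, -3, -4, -5]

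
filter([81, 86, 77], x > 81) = keep x where x > 81: 81✗, 86✓, 77✗
= [86]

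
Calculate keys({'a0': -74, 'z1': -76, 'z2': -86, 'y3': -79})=['a0', 'z1', 'z2', 'y3']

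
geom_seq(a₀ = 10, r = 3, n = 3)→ [10, 30, 90]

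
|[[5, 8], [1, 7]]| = (5)*(7) - (8)*(1)
= 27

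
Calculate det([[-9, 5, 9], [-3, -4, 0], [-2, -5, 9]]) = (1)*(-9)*det([[-4, 0], [-5, 9]]) + (-1)*(5)*det([[-3, 0], [-2, 9]]) + (1)*(9)*det([[-3, -4], [-2, -5]])
= 324 + 135 + 63
= 522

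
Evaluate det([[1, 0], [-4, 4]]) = (1)*(4) - (0)*(-4)
= 4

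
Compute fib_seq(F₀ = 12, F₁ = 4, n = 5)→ [12, 4, 16, 20, 36]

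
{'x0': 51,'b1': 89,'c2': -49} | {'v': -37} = {'x0': 51, 'b1': 89, 'c2': -49, 'v': -37}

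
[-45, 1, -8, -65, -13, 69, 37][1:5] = [1, -8, -65, -13]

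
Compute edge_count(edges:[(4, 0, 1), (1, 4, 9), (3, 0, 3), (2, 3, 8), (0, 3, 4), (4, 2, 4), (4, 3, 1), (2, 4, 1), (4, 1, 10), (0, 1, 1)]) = 10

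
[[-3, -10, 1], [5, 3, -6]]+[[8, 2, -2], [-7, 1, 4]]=[[5, -8, -1], [-2, 4, -2]]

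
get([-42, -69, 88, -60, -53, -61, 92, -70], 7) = -70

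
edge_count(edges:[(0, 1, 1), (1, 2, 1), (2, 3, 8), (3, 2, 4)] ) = 4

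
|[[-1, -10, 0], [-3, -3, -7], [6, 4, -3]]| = (1)*(-1)*det([[-3, -7], [4, -3]]) + (-1)*(-10)*det([[-3, -7], [6, -3]]) + (1)*(0)*det([[-3, -3], [6, 4]])
= -37 + 510 + 0
= 473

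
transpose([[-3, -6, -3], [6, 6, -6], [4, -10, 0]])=[[-3, 6, 4], [-6, 6, -10], [-3, -6, 0]]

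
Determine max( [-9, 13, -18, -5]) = 13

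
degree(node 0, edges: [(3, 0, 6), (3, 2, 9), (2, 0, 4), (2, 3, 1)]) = 2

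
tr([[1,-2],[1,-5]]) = diagonal: 1 + (-5)
= -4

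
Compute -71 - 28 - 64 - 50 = -213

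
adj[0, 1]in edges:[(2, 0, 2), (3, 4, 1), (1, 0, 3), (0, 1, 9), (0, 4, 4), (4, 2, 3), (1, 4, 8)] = 9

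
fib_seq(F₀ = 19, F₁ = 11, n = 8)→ F_2 = F_1 + F_0 = 30
F_3 = F_2 + F_1 = 41
F_4 = F_3 + F_2 = 71
...
= [19, 11, 30, 41, 71, 112, 183, 295]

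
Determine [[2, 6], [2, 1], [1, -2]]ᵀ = [[2, 2, 1], [6, 1, -2]]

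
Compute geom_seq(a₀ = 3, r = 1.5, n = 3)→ a_0 = 3*1.5^0 = 3.0
a_1 = 3*1.5^1 = 4.5
a_2 = 3*1.5^2 = 6.75
= [3.0, 4.5, 6.75]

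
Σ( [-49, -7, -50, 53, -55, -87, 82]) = -113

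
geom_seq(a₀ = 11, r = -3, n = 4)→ a_0 = 11*(-3)^0 = 11
a_1 = 11*(-3)^1 = -33
a_2 = 11*(-3)^2 = 99
...
= [11, -33, 99, -297]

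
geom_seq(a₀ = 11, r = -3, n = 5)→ [11, -33, 99, -297, 891]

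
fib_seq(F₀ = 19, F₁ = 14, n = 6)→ F_2 = F_1 + F_0 = 33
F_3 = F_2 + F_1 = 47
F_4 = F_3 + F_2 = 80
...
= [19, 14, 33, 47, 80, 127]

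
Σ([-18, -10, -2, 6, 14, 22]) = (-18) + (-10) + (-2) + 6 + 14 + 22
= 12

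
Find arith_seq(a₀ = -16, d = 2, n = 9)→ [-16, -14, -12, -10, -8, -6, -4, -2, 0]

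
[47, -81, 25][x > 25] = [47]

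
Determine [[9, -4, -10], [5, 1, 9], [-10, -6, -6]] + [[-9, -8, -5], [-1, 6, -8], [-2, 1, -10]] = [[0, -12, -15], [4, 7, 1], [-12, -5, -16]]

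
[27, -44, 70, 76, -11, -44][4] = -11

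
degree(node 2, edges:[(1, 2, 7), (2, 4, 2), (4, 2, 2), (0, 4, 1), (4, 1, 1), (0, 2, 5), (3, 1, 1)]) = incident: (1,2), (2,4), (4,2), (0,2)
= 4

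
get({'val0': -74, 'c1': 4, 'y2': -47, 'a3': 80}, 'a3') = 80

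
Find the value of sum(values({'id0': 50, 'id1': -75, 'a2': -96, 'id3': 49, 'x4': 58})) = -14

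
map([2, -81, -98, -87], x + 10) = 2+10=12, -81+10=-71, -98+10=-88, -87+10=-77
= [12, -71, -88, -77]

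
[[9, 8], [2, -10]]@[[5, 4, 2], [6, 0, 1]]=[[93, 36, 26], [-50, 8, -6]]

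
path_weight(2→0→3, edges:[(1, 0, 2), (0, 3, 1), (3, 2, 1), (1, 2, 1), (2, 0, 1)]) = w(2→0)=1 + w(0→3)=1
= 2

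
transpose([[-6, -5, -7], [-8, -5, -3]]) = [[-6, -8], [-5, -5], [-7, -3]]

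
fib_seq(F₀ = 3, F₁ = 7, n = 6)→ F_2 = F_1 + F_0 = 10
F_3 = F_2 + F_1 = 17
F_4 = F_3 + F_2 = 27
...
= [3, 7, 10, 17, 27, 44]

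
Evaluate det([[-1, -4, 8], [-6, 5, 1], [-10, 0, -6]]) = 614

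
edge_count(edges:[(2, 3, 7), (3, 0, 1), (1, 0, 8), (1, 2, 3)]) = 4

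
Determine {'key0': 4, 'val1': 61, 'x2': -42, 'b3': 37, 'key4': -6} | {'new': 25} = {'key0': 4, 'val1': 61, 'x2': -42, 'b3': 37, 'key4': -6, 'new': 25}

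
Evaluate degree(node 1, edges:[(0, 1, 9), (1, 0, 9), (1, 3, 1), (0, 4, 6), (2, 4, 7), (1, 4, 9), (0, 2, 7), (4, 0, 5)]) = incident: (0,1), (1,0), (1,3), (1,4)
= 4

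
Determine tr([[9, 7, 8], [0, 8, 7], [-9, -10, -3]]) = diagonal: 9 + 8 + (-3)
= 14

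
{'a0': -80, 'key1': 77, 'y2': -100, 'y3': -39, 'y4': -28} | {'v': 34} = {'a0': -80, 'key1': 77, 'y2': -100, 'y3': -39, 'y4': -28, 'v': 34}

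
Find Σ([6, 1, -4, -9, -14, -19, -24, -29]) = 6 + 1 + (-4) + (-9) + (-14) + (-19) + (-24) + (-29)
= -92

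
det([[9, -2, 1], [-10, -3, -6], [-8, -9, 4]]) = -704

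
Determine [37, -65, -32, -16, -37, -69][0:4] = [37, -65, -32, -16]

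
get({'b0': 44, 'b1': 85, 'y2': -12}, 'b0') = 44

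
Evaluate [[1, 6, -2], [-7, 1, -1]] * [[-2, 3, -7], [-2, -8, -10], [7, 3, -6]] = C[0][0] = (1)*(-2) + (6)*(-2) + (-2)*(7) = -28
C[0][1] = (1)*(3) + (6)*(-8) + (-2)*(3) = -51
C[0][2] = (1)*(-7) + (6)*(-10) + (-2)*(-6) = -55
C[1][0] = (-7)*(-2) + (1)*(-2) + (-1)*(7) = 5
C[1][1] = (-7)*(3) + (1)*(-8) + (-1)*(3) = -32
C[1][2] = (-7)*(-7) + (1)*(-10) + (-1)*(-6) = 45
= [[-28, -51, -55], [5, -32, 45]]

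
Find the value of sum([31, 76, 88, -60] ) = 135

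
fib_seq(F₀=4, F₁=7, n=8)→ [4, 7, 11, 18, 29, 47, 76, 123]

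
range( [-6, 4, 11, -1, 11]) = 17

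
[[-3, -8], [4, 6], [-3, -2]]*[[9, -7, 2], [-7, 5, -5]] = C[0][0] = (-3)*(9) + (-8)*(-7) = 29
C[0][1] = (-3)*(-7) + (-8)*(5) = -19
C[0][2] = (-3)*(2) + (-8)*(-5) = 34
C[1][0] = (4)*(9) + (6)*(-7) = -6
C[1][1] = (4)*(-7) + (6)*(5) = 2
C[1][2] = (4)*(2) + (6)*(-5) = -22
... (3 more cells)
= [[29, -19, 34], [-6, 2, -22], [-13, 11, 4]]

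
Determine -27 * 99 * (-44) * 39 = 4586868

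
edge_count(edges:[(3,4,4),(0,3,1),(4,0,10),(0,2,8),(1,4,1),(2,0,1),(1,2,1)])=7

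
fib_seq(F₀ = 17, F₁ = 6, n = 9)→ [17, 6, 23, 29, 52, 81, 133, 214, 347]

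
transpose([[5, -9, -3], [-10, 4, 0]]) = [[5, -10], [-9, 4], [-3, 0]]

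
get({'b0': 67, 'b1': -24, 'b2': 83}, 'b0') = 67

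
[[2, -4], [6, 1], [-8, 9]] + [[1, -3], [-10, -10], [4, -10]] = [[3, -7], [-4, -9], [-4, -1]]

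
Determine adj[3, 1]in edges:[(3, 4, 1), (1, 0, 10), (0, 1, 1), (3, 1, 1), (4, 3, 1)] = 1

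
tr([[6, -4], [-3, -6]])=0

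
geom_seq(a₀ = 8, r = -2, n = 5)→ [8, -16, 32, -64, 128]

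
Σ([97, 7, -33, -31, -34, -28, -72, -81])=-175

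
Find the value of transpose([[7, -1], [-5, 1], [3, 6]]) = [[7, -5, 3], [-1, 1, 6]]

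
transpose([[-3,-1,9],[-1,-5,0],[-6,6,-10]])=[[-3, -1, -6], [-1, -5, 6], [9, 0, -10]]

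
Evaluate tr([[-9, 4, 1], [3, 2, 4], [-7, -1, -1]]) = -8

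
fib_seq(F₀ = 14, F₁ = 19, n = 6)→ [14, 19, 33, 52, 85, 137]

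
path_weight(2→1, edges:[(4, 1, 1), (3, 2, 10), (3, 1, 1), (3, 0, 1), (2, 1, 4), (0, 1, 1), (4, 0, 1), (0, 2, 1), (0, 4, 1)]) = 4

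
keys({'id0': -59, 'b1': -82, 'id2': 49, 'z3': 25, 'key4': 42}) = ['id0', 'b1', 'id2', 'z3', 'key4']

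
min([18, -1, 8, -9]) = -9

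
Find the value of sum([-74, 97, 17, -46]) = -6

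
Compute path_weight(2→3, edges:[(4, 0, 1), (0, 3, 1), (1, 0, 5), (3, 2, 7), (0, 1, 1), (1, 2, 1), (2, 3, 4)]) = 4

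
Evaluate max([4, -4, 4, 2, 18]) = 18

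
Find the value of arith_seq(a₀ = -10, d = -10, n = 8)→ [-10, -20, -30, -40, -50, -60, -70, -80]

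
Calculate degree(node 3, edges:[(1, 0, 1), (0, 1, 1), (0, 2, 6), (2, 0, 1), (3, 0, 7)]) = 1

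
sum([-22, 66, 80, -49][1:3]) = 146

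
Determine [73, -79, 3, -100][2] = 3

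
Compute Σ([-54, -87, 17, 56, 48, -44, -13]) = (-54) + (-87) + 17 + 56 + 48 + (-44) + (-13)
= -77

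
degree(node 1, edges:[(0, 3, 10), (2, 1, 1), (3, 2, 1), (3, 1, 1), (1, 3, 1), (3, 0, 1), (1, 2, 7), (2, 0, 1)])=incident: (2,1), (3,1), (1,3), (1,2)
= 4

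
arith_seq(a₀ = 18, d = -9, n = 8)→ a_0 = 18 + 0*-9 = 18
a_1 = 18 + 1*-9 = 9
a_2 = 18 + 2*-9 = 0
...
= [18, 9, 0, -9, -18, -27, -36, -45]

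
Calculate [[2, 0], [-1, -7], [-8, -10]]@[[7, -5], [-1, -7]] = [[14, -10], [0, 54], [-46, 110]]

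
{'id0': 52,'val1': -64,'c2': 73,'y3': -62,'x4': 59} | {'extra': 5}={'id0': 52, 'val1': -64, 'c2': 73, 'y3': -62, 'x4': 59, 'extra': 5}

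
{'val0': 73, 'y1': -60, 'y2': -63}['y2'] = -63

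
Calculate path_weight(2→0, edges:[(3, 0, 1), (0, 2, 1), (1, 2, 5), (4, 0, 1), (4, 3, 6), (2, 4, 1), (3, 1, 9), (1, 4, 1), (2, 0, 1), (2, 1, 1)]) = 1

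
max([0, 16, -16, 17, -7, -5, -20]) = 17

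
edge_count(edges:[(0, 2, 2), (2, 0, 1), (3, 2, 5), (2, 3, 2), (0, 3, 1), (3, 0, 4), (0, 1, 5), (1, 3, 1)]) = 8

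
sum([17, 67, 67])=151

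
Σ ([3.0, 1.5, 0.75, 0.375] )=5.625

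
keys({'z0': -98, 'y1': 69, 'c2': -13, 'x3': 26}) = ['z0', 'y1', 'c2', 'x3']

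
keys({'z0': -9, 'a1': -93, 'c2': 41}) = ['z0', 'a1', 'c2']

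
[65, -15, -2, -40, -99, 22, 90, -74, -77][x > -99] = keep x where x > -99: 65✓, -15✓, -2✓, -40✓, -99✗, 22✓, 90✓, -74✓, -77✓
= [65, -15, -2, -40, 22, 90, -74, -77]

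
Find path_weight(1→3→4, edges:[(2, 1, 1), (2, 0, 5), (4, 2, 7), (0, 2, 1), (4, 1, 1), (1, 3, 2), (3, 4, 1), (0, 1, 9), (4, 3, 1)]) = 3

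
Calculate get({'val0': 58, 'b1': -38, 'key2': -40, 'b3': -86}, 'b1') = -38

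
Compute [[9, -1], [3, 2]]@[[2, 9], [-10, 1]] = [[28, 80], [-14, 29]]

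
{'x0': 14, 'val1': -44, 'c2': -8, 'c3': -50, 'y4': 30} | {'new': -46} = {'x0': 14, 'val1': -44, 'c2': -8, 'c3': -50, 'y4': 30, 'new': -46}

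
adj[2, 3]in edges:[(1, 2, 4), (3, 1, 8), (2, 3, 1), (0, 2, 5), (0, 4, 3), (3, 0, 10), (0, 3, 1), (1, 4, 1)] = 1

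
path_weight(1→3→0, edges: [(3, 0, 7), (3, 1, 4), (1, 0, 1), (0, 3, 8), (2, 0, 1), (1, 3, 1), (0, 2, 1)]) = 8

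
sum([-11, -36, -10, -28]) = -85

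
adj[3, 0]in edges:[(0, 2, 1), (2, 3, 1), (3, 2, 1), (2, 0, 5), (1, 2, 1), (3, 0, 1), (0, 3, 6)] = 1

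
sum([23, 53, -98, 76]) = 23 + 53 + (-98) + 76
= 54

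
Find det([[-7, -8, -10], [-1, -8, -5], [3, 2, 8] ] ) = 214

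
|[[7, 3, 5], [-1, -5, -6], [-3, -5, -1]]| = (1)*(7)*det([[-5, -6], [-5, -1]]) + (-1)*(3)*det([[-1, -6], [-3, -1]]) + (1)*(5)*det([[-1, -5], [-3, -5]])
= -175 + 51 + -50
= -174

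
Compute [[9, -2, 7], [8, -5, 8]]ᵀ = [[9, 8], [-2, -5], [7, 8]]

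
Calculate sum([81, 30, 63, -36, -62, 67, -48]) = 81 + 30 + 63 + (-36) + (-62) + 67 + (-48)
= 95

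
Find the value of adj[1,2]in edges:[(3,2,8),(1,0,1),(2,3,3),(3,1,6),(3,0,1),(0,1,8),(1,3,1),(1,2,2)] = 2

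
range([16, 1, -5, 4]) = 21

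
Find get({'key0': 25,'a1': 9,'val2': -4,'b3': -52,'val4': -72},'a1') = 9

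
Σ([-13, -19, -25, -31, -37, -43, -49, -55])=-272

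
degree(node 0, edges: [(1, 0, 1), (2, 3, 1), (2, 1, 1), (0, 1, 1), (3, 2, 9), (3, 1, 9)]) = 2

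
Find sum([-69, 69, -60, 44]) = -16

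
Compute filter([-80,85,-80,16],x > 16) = keep x where x > 16: -80✗, 85✓, -80✗, 16✗
= [85]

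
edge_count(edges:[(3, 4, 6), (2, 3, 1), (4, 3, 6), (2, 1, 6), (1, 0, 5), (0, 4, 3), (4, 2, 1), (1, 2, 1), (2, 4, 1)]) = 9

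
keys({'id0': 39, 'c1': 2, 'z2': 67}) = ['id0', 'c1', 'z2']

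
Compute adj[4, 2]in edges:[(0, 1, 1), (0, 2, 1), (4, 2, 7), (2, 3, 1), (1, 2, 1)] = 7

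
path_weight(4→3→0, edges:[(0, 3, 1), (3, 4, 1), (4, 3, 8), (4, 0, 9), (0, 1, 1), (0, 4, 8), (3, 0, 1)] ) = w(4→3)=8 + w(3→0)=1
= 9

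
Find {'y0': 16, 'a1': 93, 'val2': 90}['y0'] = 16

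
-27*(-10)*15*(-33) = -133650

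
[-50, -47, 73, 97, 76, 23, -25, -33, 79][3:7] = [97, 76, 23, -25]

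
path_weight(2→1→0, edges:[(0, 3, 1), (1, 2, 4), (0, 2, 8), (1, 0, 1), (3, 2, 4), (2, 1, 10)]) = w(2→1)=10 + w(1→0)=1
= 11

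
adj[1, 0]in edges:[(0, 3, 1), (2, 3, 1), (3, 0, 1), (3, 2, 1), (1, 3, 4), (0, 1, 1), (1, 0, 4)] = 4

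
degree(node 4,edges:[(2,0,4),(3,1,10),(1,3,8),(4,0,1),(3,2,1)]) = incident: (4,0)
= 1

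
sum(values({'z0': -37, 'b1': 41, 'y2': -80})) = (-37) + 41 + (-80)
= -76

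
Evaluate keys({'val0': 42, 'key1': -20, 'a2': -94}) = ['val0', 'key1', 'a2']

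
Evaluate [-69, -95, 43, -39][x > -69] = keep x where x > -69: -69✗, -95✗, 43✓, -39✓
= [43, -39]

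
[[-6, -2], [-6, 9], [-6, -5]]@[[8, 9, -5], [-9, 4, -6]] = C[0][0] = (-6)*(8) + (-2)*(-9) = -30
C[0][1] = (-6)*(9) + (-2)*(4) = -62
C[0][2] = (-6)*(-5) + (-2)*(-6) = 42
C[1][0] = (-6)*(8) + (9)*(-9) = -129
C[1][1] = (-6)*(9) + (9)*(4) = -18
C[1][2] = (-6)*(-5) + (9)*(-6) = -24
... (3 more cells)
= [[-30, -62, 42], [-129, -18, -24], [-3, -74, 60]]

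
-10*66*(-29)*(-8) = -153120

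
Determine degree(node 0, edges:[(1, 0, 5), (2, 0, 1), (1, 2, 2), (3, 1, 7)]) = 2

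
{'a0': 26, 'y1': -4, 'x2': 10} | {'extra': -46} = {'a0': 26, 'y1': -4, 'x2': 10, 'extra': -46}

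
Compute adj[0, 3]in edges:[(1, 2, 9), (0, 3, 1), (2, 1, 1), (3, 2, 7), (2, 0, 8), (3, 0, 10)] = 1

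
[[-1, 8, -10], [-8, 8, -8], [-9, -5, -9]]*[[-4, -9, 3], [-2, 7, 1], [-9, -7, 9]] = [[78, 135, -85], [88, 184, -88], [127, 109, -113]]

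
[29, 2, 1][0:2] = [29, 2]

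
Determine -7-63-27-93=-190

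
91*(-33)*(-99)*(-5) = -1486485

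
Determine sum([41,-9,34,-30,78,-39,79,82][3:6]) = 9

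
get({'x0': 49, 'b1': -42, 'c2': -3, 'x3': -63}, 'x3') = -63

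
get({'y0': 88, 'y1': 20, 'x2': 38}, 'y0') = 88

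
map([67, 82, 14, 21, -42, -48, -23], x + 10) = 67+10=77, 82+10=92, 14+10=24, 21+10=31, -42+10=-32, -48+10=-38, -23+10=-13
= [77, 92, 24, 31, -32, -38, -13]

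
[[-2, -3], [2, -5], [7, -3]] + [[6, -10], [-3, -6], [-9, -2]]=[[4, -13], [-1, -11], [-2, -5]]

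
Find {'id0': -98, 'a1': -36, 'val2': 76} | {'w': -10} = {'id0': -98, 'a1': -36, 'val2': 76, 'w': -10}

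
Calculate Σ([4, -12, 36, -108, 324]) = 4 + -12 + 36 + -108 + 324
= 244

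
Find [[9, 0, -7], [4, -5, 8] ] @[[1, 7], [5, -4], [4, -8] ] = C[0][0] = (9)*(1) + (0)*(5) + (-7)*(4) = -19
C[0][1] = (9)*(7) + (0)*(-4) + (-7)*(-8) = 119
C[1][0] = (4)*(1) + (-5)*(5) + (8)*(4) = 11
C[1][1] = (4)*(7) + (-5)*(-4) + (8)*(-8) = -16
= [[-19, 119], [11, -16]]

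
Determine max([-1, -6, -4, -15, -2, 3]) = 3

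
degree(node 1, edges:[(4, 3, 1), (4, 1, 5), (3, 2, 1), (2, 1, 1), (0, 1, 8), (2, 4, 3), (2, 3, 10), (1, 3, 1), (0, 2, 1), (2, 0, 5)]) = 4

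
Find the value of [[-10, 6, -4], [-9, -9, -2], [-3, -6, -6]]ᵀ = [[-10, -9, -3], [6, -9, -6], [-4, -2, -6]]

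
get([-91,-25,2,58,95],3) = 58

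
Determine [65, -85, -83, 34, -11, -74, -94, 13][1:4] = [-85, -83, 34]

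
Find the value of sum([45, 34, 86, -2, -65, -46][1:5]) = slice → [34, 86, -2, -65]
34 + 86 + (-2) + (-65)
= 53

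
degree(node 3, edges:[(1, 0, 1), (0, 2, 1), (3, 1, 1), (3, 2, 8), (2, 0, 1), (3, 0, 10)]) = 3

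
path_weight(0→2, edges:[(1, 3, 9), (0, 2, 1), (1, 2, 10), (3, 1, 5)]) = 1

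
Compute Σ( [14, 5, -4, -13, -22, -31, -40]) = 14 + 5 + (-4) + (-13) + (-22) + (-31) + (-40)
= -91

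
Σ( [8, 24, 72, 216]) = 8 + 24 + 72 + 216
= 320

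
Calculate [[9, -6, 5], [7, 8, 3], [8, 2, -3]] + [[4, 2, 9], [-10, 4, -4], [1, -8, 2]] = [[13, -4, 14], [-3, 12, -1], [9, -6, -1]]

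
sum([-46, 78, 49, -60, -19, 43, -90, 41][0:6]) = slice → [-46, 78, 49, -60, -19, 43]
(-46) + 78 + 49 + (-60) + (-19) + 43
= 45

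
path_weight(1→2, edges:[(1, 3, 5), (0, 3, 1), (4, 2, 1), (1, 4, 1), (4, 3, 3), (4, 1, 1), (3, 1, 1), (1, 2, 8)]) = w(1→2)=8
= 8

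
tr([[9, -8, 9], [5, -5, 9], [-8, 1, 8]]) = diagonal: 9 + (-5) + 8
= 12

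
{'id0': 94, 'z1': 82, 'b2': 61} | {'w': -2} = {'id0': 94, 'z1': 82, 'b2': 61, 'w': -2}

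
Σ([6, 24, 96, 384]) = 510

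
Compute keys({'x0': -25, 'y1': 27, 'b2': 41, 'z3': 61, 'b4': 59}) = ['x0', 'y1', 'b2', 'z3', 'b4']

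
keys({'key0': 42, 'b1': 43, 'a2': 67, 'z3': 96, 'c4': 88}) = ['key0', 'b1', 'a2', 'z3', 'c4']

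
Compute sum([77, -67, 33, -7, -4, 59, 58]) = 149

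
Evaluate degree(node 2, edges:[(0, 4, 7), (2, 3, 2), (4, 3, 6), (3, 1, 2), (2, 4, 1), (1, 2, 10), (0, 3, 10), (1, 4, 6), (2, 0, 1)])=incident: (2,3), (2,4), (1,2), (2,0)
= 4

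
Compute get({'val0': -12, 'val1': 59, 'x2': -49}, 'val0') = -12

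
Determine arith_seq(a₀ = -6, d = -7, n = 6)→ a_0 = -6 + 0*-7 = -6
a_1 = -6 + 1*-7 = -13
a_2 = -6 + 2*-7 = -20
...
= [-6, -13, -20, -27, -34, -41]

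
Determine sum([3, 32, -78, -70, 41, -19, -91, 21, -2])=3 + 32 + (-78) + (-70) + 41 + (-19) + (-91) + 21 + (-2)
= -163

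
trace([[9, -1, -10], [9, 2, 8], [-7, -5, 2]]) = 13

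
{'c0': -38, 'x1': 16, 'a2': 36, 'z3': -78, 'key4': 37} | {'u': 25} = {'c0': -38, 'x1': 16, 'a2': 36, 'z3': -78, 'key4': 37, 'u': 25}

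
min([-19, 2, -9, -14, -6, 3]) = -19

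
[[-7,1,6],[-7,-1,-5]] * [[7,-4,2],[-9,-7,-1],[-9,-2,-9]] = C[0][0] = (-7)*(7) + (1)*(-9) + (6)*(-9) = -112
C[0][1] = (-7)*(-4) + (1)*(-7) + (6)*(-2) = 9
C[0][2] = (-7)*(2) + (1)*(-1) + (6)*(-9) = -69
C[1][0] = (-7)*(7) + (-1)*(-9) + (-5)*(-9) = 5
C[1][1] = (-7)*(-4) + (-1)*(-7) + (-5)*(-2) = 45
C[1][2] = (-7)*(2) + (-1)*(-1) + (-5)*(-9) = 32
= [[-112, 9, -69], [5, 45, 32]]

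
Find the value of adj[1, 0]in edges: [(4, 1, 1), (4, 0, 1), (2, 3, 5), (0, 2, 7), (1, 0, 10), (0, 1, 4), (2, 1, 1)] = 10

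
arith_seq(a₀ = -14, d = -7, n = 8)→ [-14, -21, -28, -35, -42, -49, -56, -63]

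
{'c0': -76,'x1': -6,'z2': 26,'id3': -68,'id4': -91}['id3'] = -68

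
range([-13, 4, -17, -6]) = 21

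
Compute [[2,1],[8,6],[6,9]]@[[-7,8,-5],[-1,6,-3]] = C[0][0] = (2)*(-7) + (1)*(-1) = -15
C[0][1] = (2)*(8) + (1)*(6) = 22
C[0][2] = (2)*(-5) + (1)*(-3) = -13
C[1][0] = (8)*(-7) + (6)*(-1) = -62
C[1][1] = (8)*(8) + (6)*(6) = 100
C[1][2] = (8)*(-5) + (6)*(-3) = -58
... (3 more cells)
= [[-15, 22, -13], [-62, 100, -58], [-51, 102, -57]]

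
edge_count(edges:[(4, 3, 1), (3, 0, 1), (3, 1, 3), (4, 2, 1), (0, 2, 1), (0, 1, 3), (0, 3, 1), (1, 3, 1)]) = 8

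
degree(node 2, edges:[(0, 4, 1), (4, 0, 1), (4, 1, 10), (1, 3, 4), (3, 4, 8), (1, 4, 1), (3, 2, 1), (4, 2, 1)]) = 2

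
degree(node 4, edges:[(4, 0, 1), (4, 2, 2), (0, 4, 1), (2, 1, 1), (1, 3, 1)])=3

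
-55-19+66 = -8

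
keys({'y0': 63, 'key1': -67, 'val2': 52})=['y0', 'key1', 'val2']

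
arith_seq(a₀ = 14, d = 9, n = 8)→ a_0 = 14 + 0*9 = 14
a_1 = 14 + 1*9 = 23
a_2 = 14 + 2*9 = 32
...
= [14, 23, 32, 41, 50, 59, 68, 77]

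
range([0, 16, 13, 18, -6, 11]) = 24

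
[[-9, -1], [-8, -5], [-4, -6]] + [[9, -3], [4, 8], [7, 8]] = [[0, -4], [-4, 3], [3, 2]]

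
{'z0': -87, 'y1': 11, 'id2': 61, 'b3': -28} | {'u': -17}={'z0': -87, 'y1': 11, 'id2': 61, 'b3': -28, 'u': -17}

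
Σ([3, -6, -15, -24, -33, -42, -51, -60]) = -228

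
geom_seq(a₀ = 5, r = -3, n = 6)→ a_0 = 5*(-3)^0 = 5
a_1 = 5*(-3)^1 = -15
a_2 = 5*(-3)^2 = 45
...
= [5, -15, 45, -135, 405, -1215]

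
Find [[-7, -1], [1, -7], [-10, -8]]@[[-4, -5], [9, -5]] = [[19, 40], [-67, 30], [-32, 90]]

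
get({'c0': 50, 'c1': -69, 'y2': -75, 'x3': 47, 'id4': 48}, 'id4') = 48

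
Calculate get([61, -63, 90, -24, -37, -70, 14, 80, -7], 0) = 61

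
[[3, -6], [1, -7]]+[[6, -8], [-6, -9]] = [[9, -14], [-5, -16]]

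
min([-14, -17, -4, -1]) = -17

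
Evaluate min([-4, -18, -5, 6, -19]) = -19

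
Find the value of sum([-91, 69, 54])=(-91) + 69 + 54
= 32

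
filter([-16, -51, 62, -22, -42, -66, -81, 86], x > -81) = keep x where x > -81: -16✓, -51✓, 62✓, -22✓, -42✓, -66✓, -81✗, 86✓
= [-16, -51, 62, -22, -42, -66, 86]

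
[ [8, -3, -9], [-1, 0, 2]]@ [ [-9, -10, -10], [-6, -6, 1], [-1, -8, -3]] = [[-45, 10, -56], [7, -6, 4]]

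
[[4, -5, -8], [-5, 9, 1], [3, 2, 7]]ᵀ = [[4, -5, 3], [-5, 9, 2], [-8, 1, 7]]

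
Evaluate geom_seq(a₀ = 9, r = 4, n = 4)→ a_0 = 9*4^0 = 9
a_1 = 9*4^1 = 36
a_2 = 9*4^2 = 144
...
= [9, 36, 144, 576]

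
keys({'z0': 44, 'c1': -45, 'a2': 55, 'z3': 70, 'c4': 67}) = ['z0', 'c1', 'a2', 'z3', 'c4']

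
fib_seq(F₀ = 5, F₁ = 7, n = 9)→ F_2 = F_1 + F_0 = 12
F_3 = F_2 + F_1 = 19
F_4 = F_3 + F_2 = 31
...
= [5, 7, 12, 19, 31, 50, 81, 131, 212]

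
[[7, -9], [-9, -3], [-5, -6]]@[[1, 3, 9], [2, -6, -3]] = [[-11, 75, 90], [-15, -9, -72], [-17, 21, -27]]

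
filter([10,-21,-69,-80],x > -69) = keep x where x > -69: 10✓, -21✓, -69✗, -80✗
= [10, -21]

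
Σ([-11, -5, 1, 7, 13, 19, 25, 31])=(-11) + (-5) + 1 + 7 + 13 + 19 + 25 + 31
= 80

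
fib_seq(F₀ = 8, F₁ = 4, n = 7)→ [8, 4, 12, 16, 28, 44, 72]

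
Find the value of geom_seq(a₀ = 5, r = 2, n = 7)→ [5, 10, 20, 40, 80, 160, 320]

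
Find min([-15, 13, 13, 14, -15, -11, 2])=-15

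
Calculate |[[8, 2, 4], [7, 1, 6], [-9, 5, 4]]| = (1)*(8)*det([[1, 6], [5, 4]]) + (-1)*(2)*det([[7, 6], [-9, 4]]) + (1)*(4)*det([[7, 1], [-9, 5]])
= -208 + -164 + 176
= -196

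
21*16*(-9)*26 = -78624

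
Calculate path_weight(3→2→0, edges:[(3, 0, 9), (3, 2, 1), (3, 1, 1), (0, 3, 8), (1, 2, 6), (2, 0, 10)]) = w(3→2)=1 + w(2→0)=10
= 11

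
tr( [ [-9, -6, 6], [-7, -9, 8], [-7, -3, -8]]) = diagonal: (-9) + (-9) + (-8)
= -26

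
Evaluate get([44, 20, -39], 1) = 20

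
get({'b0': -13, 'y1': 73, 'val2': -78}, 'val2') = -78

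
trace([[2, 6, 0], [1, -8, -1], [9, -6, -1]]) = diagonal: 2 + (-8) + (-1)
= -7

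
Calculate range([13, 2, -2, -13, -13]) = 26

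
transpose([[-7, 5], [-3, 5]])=[[-7, -3], [5, 5]]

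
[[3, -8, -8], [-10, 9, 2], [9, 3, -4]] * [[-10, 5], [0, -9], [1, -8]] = C[0][0] = (3)*(-10) + (-8)*(0) + (-8)*(1) = -38
C[0][1] = (3)*(5) + (-8)*(-9) + (-8)*(-8) = 151
C[1][0] = (-10)*(-10) + (9)*(0) + (2)*(1) = 102
C[1][1] = (-10)*(5) + (9)*(-9) + (2)*(-8) = -147
C[2][0] = (9)*(-10) + (3)*(0) + (-4)*(1) = -94
C[2][1] = (9)*(5) + (3)*(-9) + (-4)*(-8) = 50
= [[-38, 151], [102, -147], [-94, 50]]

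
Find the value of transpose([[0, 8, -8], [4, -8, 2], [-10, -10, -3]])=[[0, 4, -10], [8, -8, -10], [-8, 2, -3]]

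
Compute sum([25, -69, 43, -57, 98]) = 25 + (-69) + 43 + (-57) + 98
= 40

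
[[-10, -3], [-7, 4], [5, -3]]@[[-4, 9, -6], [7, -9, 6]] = C[0][0] = (-10)*(-4) + (-3)*(7) = 19
C[0][1] = (-10)*(9) + (-3)*(-9) = -63
C[0][2] = (-10)*(-6) + (-3)*(6) = 42
C[1][0] = (-7)*(-4) + (4)*(7) = 56
C[1][1] = (-7)*(9) + (4)*(-9) = -99
C[1][2] = (-7)*(-6) + (4)*(6) = 66
... (3 more cells)
= [[19, -63, 42], [56, -99, 66], [-41, 72, -48]]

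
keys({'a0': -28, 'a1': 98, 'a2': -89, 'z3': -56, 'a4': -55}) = ['a0', 'a1', 'a2', 'z3', 'a4']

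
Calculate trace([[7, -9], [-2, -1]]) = 6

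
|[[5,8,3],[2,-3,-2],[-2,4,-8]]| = (1)*(5)*det([[-3, -2], [4, -8]]) + (-1)*(8)*det([[2, -2], [-2, -8]]) + (1)*(3)*det([[2, -3], [-2, 4]])
= 160 + 160 + 6
= 326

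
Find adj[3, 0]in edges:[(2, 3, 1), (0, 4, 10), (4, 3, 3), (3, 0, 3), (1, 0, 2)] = 3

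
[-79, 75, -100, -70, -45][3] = -70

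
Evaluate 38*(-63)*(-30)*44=3160080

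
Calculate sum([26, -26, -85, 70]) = -15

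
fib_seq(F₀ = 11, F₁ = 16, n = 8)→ F_2 = F_1 + F_0 = 27
F_3 = F_2 + F_1 = 43
F_4 = F_3 + F_2 = 70
...
= [11, 16, 27, 43, 70, 113, 183, 296]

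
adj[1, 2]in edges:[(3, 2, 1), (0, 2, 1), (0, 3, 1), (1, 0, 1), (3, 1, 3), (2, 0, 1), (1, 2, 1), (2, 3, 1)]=1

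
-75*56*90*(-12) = 4536000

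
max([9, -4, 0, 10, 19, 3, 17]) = 19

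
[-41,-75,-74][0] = -41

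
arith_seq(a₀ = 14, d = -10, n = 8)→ a_0 = 14 + 0*-10 = 14
a_1 = 14 + 1*-10 = 4
a_2 = 14 + 2*-10 = -6
...
= [14, 4, -6, -16, -26, -36, -46, -56]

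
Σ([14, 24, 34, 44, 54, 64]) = 234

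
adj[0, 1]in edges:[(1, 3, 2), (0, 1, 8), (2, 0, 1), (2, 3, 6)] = 8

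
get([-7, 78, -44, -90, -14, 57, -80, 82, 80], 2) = -44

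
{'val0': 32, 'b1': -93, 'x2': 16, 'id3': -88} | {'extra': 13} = {'val0': 32, 'b1': -93, 'x2': 16, 'id3': -88, 'extra': 13}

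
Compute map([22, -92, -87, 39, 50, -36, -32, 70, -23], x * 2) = 22*2=44, -92*2=-184, -87*2=-174, 39*2=78, 50*2=100, -36*2=-72, -32*2=-64, 70*2=140, -23*2=-46
= [44, -184, -174, 78, 100, -72, -64, 140, -46]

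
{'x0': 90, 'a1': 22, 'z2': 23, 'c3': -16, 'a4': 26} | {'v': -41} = {'x0': 90, 'a1': 22, 'z2': 23, 'c3': -16, 'a4': 26, 'v': -41}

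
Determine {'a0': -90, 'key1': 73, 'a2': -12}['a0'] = -90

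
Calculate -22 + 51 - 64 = -35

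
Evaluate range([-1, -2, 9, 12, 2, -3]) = 15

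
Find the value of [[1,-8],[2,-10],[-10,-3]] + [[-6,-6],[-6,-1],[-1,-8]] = [[-5, -14], [-4, -11], [-11, -11]]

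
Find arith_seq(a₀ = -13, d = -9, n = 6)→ [-13, -22, -31, -40, -49, -58]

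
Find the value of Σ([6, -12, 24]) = 6 + -12 + 24
= 18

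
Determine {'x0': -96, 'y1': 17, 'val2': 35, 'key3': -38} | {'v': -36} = {'x0': -96, 'y1': 17, 'val2': 35, 'key3': -38, 'v': -36}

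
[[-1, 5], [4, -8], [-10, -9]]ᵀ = [[-1, 4, -10], [5, -8, -9]]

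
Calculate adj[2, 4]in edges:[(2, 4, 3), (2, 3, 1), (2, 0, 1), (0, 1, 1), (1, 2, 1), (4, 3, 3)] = 3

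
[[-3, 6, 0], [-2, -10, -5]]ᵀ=[[-3, -2], [6, -10], [0, -5]]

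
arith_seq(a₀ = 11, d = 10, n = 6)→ [11, 21, 31, 41, 51, 61]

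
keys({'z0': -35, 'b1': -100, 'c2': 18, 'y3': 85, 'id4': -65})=['z0', 'b1', 'c2', 'y3', 'id4']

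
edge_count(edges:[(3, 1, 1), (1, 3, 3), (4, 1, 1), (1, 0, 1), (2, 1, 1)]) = 5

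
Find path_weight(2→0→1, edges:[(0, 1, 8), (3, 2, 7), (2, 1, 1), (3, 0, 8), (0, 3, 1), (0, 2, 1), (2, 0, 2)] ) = w(2→0)=2 + w(0→1)=8
= 10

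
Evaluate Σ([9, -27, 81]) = 63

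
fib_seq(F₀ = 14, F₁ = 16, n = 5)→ F_2 = F_1 + F_0 = 30
F_3 = F_2 + F_1 = 46
F_4 = F_3 + F_2 = 76
= [14, 16, 30, 46, 76]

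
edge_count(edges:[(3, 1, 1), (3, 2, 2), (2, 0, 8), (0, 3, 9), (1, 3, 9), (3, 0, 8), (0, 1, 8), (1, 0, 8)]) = 8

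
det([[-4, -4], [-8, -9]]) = 4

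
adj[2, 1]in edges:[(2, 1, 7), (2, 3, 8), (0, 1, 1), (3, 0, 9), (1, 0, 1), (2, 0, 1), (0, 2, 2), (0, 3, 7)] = 7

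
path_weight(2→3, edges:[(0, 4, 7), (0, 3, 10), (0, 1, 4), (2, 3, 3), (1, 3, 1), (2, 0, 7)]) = 3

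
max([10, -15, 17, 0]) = 17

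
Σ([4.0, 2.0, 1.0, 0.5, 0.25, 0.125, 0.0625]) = 7.9375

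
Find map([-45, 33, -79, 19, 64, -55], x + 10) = [-35, 43, -69, 29, 74, -45]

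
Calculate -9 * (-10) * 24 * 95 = 205200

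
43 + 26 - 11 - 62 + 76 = 72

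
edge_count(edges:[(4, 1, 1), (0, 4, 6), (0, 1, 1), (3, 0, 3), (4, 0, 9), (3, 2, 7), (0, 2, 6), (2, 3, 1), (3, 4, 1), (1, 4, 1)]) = 10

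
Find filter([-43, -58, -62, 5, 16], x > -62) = [-43, -58, 5, 16]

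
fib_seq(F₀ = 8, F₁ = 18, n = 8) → [8, 18, 26, 44, 70, 114, 184, 298]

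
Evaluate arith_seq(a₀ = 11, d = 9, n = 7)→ [11, 20, 29, 38, 47, 56, 65]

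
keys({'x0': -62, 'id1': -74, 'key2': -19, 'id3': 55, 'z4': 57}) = ['x0', 'id1', 'key2', 'id3', 'z4']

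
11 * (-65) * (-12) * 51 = 437580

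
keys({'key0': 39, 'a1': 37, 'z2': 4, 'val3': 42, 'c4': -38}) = ['key0', 'a1', 'z2', 'val3', 'c4']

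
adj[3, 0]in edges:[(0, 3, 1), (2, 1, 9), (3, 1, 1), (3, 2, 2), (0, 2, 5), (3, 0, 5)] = 5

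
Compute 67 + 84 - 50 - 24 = 77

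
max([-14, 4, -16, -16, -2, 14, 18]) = 18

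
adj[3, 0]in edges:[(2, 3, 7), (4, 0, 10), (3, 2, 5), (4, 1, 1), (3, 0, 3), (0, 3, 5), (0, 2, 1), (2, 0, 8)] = 3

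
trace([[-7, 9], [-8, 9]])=2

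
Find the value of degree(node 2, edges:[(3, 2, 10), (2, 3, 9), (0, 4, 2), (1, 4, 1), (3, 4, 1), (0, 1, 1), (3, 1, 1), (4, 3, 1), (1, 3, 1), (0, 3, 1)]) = 2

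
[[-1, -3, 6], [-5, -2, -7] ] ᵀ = [[-1, -5], [-3, -2], [6, -7]]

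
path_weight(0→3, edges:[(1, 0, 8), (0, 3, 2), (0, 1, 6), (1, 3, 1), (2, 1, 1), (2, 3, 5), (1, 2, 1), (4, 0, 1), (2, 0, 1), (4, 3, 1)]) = 2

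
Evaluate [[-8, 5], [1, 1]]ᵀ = [[-8, 1], [5, 1]]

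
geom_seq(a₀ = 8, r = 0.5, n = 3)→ a_0 = 8*0.5^0 = 8.0
a_1 = 8*0.5^1 = 4.0
a_2 = 8*0.5^2 = 2.0
= [8.0, 4.0, 2.0]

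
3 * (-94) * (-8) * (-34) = -76704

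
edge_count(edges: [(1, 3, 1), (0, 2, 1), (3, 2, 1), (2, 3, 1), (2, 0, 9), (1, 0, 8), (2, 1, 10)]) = 7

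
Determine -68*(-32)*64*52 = 7241728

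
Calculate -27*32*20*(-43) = 743040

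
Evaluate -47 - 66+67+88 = 42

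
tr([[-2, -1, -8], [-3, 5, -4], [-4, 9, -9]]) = -6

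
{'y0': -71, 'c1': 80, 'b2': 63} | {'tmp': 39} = {'y0': -71, 'c1': 80, 'b2': 63, 'tmp': 39}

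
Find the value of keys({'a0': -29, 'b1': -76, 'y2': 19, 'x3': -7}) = ['a0', 'b1', 'y2', 'x3']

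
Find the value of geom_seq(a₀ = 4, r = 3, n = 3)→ [4, 12, 36]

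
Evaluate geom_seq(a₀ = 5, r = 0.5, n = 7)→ [5.0, 2.5, 1.25, 0.625, 0.3125, 0.15625, 0.078125]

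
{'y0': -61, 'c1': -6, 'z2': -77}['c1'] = -6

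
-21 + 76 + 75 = 130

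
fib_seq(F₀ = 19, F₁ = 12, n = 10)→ F_2 = F_1 + F_0 = 31
F_3 = F_2 + F_1 = 43
F_4 = F_3 + F_2 = 74
...
= [19, 12, 31, 43, 74, 117, 191, 308, 499, 807]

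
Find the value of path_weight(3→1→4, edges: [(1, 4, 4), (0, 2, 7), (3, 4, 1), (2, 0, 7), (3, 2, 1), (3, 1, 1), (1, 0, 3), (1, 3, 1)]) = 5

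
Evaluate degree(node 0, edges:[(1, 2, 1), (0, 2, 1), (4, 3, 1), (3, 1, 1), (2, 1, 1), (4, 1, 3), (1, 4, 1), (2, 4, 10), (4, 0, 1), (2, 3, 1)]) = 2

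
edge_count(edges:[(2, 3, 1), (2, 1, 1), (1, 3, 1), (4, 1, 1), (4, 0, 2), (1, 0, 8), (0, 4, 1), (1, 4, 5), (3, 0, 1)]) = 9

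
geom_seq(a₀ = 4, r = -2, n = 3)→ a_0 = 4*(-2)^0 = 4
a_1 = 4*(-2)^1 = -8
a_2 = 4*(-2)^2 = 16
= [4, -8, 16]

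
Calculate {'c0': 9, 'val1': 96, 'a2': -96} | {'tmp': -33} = {'c0': 9, 'val1': 96, 'a2': -96, 'tmp': -33}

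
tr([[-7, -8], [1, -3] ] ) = -10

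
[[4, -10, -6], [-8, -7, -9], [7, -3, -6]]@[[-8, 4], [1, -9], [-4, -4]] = [[-18, 130], [93, 67], [-35, 79]]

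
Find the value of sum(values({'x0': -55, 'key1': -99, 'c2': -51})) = -205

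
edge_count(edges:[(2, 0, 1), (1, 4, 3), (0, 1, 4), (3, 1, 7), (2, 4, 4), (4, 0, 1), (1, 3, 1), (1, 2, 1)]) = 8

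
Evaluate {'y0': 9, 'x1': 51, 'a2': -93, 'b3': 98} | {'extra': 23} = {'y0': 9, 'x1': 51, 'a2': -93, 'b3': 98, 'extra': 23}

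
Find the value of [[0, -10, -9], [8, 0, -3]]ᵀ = [[0, 8], [-10, 0], [-9, -3]]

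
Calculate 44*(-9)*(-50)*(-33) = -653400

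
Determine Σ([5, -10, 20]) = 15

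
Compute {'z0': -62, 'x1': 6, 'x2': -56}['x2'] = -56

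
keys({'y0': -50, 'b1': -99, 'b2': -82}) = ['y0', 'b1', 'b2']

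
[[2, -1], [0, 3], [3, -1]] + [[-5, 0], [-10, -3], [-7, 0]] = [[-3, -1], [-10, 0], [-4, -1]]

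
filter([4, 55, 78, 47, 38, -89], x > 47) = [55, 78]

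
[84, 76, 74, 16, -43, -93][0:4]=[84, 76, 74, 16]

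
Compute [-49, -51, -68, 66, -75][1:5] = [-51, -68, 66, -75]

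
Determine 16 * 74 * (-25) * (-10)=296000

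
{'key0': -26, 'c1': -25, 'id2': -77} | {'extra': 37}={'key0': -26, 'c1': -25, 'id2': -77, 'extra': 37}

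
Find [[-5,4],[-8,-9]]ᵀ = [[-5, -8], [4, -9]]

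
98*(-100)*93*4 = -3645600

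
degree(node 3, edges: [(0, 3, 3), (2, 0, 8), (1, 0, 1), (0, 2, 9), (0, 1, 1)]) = 1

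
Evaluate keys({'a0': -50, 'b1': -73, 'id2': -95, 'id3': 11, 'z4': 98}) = ['a0', 'b1', 'id2', 'id3', 'z4']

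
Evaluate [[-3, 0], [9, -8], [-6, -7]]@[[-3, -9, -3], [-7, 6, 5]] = C[0][0] = (-3)*(-3) + (0)*(-7) = 9
C[0][1] = (-3)*(-9) + (0)*(6) = 27
C[0][2] = (-3)*(-3) + (0)*(5) = 9
C[1][0] = (9)*(-3) + (-8)*(-7) = 29
C[1][1] = (9)*(-9) + (-8)*(6) = -129
C[1][2] = (9)*(-3) + (-8)*(5) = -67
... (3 more cells)
= [[9, 27, 9], [29, -129, -67], [67, 12, -17]]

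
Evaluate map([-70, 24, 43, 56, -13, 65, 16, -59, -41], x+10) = [-60, 34, 53, 66, -3, 75, 26, -49, -31]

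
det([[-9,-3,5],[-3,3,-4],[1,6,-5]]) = -129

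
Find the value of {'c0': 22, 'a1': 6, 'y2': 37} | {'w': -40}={'c0': 22, 'a1': 6, 'y2': 37, 'w': -40}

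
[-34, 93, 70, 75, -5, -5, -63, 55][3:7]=[75, -5, -5, -63]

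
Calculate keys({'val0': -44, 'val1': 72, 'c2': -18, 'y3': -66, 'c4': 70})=['val0', 'val1', 'c2', 'y3', 'c4']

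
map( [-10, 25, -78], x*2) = -10*2=-20, 25*2=50, -78*2=-156
= [-20, 50, -156]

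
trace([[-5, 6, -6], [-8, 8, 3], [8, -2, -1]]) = 2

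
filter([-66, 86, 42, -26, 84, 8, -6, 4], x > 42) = [86, 84]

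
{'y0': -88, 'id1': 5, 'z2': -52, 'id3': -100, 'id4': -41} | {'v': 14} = {'y0': -88, 'id1': 5, 'z2': -52, 'id3': -100, 'id4': -41, 'v': 14}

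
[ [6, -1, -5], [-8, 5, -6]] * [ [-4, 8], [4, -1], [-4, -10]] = [[-8, 99], [76, -9]]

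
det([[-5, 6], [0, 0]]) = 0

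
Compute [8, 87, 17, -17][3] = -17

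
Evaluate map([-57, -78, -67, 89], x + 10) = [-47, -68, -57, 99]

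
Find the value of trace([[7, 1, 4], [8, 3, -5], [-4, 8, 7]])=diagonal: 7 + 3 + 7
= 17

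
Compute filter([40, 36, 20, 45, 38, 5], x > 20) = keep x where x > 20: 40✓, 36✓, 20✗, 45✓, 38✓, 5✗
= [40, 36, 45, 38]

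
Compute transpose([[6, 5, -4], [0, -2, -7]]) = [[6, 0], [5, -2], [-4, -7]]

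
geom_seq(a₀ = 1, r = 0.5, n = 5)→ [1.0, 0.5, 0.25, 0.125, 0.0625]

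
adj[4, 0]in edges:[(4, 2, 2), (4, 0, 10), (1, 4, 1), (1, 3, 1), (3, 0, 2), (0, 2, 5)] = 10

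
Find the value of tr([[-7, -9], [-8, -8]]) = diagonal: (-7) + (-8)
= -15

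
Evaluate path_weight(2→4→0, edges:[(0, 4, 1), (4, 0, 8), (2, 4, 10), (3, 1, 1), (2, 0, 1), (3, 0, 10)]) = w(2→4)=10 + w(4→0)=8
= 18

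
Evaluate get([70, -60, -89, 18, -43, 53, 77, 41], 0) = 70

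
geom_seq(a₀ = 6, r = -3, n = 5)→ a_0 = 6*(-3)^0 = 6
a_1 = 6*(-3)^1 = -18
a_2 = 6*(-3)^2 = 54
...
= [6, -18, 54, -162, 486]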